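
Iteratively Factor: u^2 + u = (u)*(u + 1)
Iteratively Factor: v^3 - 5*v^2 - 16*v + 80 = (v - 5)*(v^2 - 16) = (v - 5)*(v - 4)*(v + 4)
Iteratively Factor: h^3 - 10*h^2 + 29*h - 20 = (h - 5)*(h^2 - 5*h + 4) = (h - 5)*(h - 4)*(h - 1)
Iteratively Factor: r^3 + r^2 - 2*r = (r)*(r^2 + r - 2) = r*(r - 1)*(r + 2)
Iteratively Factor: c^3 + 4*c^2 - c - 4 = (c + 4)*(c^2 - 1) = (c + 1)*(c + 4)*(c - 1)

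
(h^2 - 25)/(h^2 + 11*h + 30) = (h - 5)/(h + 6)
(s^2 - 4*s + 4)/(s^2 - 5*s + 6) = (s - 2)/(s - 3)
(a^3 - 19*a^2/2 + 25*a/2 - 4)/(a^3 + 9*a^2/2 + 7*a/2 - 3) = (a^2 - 9*a + 8)/(a^2 + 5*a + 6)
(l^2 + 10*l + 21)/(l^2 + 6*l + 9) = (l + 7)/(l + 3)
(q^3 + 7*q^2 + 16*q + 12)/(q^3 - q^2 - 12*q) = (q^2 + 4*q + 4)/(q*(q - 4))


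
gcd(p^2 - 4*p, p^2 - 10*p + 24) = p - 4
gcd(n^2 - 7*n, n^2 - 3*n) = n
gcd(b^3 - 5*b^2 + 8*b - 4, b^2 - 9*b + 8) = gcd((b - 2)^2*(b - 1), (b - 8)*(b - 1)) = b - 1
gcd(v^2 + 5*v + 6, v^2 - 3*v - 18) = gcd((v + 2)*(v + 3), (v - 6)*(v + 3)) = v + 3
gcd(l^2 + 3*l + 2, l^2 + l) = l + 1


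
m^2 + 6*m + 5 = (m + 1)*(m + 5)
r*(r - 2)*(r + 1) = r^3 - r^2 - 2*r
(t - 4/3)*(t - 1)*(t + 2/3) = t^3 - 5*t^2/3 - 2*t/9 + 8/9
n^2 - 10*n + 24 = (n - 6)*(n - 4)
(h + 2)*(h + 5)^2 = h^3 + 12*h^2 + 45*h + 50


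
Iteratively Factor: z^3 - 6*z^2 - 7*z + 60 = (z + 3)*(z^2 - 9*z + 20) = (z - 4)*(z + 3)*(z - 5)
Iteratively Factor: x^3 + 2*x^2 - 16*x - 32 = (x + 4)*(x^2 - 2*x - 8) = (x + 2)*(x + 4)*(x - 4)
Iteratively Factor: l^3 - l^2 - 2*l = (l)*(l^2 - l - 2) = l*(l - 2)*(l + 1)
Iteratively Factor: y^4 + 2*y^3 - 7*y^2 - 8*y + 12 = (y + 2)*(y^3 - 7*y + 6) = (y - 1)*(y + 2)*(y^2 + y - 6) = (y - 2)*(y - 1)*(y + 2)*(y + 3)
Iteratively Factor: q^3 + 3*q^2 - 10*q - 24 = (q - 3)*(q^2 + 6*q + 8) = (q - 3)*(q + 2)*(q + 4)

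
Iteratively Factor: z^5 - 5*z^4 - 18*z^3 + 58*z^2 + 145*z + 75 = (z + 1)*(z^4 - 6*z^3 - 12*z^2 + 70*z + 75) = (z - 5)*(z + 1)*(z^3 - z^2 - 17*z - 15) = (z - 5)*(z + 1)^2*(z^2 - 2*z - 15) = (z - 5)*(z + 1)^2*(z + 3)*(z - 5)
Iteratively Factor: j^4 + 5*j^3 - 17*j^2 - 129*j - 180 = (j - 5)*(j^3 + 10*j^2 + 33*j + 36) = (j - 5)*(j + 3)*(j^2 + 7*j + 12) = (j - 5)*(j + 3)^2*(j + 4)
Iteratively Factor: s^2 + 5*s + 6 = (s + 2)*(s + 3)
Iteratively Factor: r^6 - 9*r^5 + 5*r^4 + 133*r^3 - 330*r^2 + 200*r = (r - 2)*(r^5 - 7*r^4 - 9*r^3 + 115*r^2 - 100*r) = (r - 2)*(r - 1)*(r^4 - 6*r^3 - 15*r^2 + 100*r) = (r - 5)*(r - 2)*(r - 1)*(r^3 - r^2 - 20*r) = r*(r - 5)*(r - 2)*(r - 1)*(r^2 - r - 20) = r*(r - 5)^2*(r - 2)*(r - 1)*(r + 4)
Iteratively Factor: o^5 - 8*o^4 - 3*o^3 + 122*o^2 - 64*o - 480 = (o - 4)*(o^4 - 4*o^3 - 19*o^2 + 46*o + 120) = (o - 4)*(o + 2)*(o^3 - 6*o^2 - 7*o + 60) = (o - 4)*(o + 2)*(o + 3)*(o^2 - 9*o + 20) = (o - 5)*(o - 4)*(o + 2)*(o + 3)*(o - 4)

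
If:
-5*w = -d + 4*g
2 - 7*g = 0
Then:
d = 5*w + 8/7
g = 2/7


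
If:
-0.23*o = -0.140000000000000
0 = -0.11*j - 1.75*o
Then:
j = -9.68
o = 0.61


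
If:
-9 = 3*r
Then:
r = -3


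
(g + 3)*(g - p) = g^2 - g*p + 3*g - 3*p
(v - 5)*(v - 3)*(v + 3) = v^3 - 5*v^2 - 9*v + 45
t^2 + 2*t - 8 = (t - 2)*(t + 4)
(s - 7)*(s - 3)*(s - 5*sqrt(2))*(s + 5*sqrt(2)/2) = s^4 - 10*s^3 - 5*sqrt(2)*s^3/2 - 4*s^2 + 25*sqrt(2)*s^2 - 105*sqrt(2)*s/2 + 250*s - 525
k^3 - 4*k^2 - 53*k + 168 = (k - 8)*(k - 3)*(k + 7)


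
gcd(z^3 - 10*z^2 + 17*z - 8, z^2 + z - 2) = z - 1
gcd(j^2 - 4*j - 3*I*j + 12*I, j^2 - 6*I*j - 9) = j - 3*I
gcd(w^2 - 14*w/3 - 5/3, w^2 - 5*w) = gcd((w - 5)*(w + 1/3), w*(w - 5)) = w - 5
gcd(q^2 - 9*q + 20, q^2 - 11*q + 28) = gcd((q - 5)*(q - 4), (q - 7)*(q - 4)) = q - 4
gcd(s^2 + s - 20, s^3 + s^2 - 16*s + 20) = s + 5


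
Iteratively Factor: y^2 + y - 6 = (y + 3)*(y - 2)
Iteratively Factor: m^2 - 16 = (m - 4)*(m + 4)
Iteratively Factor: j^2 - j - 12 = (j - 4)*(j + 3)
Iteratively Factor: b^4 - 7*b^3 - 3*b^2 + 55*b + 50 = (b - 5)*(b^3 - 2*b^2 - 13*b - 10) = (b - 5)*(b + 2)*(b^2 - 4*b - 5) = (b - 5)*(b + 1)*(b + 2)*(b - 5)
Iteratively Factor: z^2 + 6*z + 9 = (z + 3)*(z + 3)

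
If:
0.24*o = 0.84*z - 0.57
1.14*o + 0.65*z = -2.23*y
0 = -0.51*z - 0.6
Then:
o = -6.49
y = 3.66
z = -1.18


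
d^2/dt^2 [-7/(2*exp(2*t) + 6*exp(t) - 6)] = 7*(-2*(2*exp(t) + 3)^2*exp(t) + (4*exp(t) + 3)*(exp(2*t) + 3*exp(t) - 3))*exp(t)/(2*(exp(2*t) + 3*exp(t) - 3)^3)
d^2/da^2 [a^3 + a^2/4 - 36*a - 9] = 6*a + 1/2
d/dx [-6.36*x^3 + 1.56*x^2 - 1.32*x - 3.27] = -19.08*x^2 + 3.12*x - 1.32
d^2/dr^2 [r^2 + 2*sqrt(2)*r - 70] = 2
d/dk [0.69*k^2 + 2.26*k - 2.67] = 1.38*k + 2.26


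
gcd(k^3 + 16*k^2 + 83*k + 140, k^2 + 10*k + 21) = k + 7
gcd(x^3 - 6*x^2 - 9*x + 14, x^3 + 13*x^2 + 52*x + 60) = x + 2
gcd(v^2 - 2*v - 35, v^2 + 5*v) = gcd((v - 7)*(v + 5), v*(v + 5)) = v + 5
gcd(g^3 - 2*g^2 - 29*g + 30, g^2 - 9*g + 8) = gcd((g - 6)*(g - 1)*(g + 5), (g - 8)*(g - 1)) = g - 1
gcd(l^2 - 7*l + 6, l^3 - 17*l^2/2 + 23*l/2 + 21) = l - 6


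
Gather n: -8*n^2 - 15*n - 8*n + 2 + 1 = -8*n^2 - 23*n + 3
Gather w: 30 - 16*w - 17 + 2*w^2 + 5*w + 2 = 2*w^2 - 11*w + 15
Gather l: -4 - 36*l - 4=-36*l - 8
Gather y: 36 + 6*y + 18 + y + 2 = 7*y + 56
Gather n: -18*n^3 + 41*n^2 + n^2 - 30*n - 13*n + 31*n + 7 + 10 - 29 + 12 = -18*n^3 + 42*n^2 - 12*n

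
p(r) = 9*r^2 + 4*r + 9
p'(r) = 18*r + 4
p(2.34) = 67.64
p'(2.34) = 46.12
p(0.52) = 13.51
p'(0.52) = 13.36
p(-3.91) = 130.95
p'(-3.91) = -66.38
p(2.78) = 89.68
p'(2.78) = 54.04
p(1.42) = 32.83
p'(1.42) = 29.56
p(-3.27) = 92.16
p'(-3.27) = -54.86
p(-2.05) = 38.62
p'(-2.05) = -32.90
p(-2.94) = 75.03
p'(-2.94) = -48.92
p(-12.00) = 1257.00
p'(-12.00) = -212.00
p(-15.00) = 1974.00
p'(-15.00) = -266.00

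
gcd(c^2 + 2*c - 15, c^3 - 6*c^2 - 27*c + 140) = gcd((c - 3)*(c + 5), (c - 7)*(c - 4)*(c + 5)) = c + 5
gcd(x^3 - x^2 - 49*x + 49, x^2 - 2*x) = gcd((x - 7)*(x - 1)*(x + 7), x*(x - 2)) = 1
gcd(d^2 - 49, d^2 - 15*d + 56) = d - 7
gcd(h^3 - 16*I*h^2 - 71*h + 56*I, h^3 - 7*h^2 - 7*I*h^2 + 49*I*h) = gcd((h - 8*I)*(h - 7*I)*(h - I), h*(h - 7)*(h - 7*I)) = h - 7*I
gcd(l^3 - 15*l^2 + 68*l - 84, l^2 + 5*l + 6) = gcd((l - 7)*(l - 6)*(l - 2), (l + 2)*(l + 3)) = 1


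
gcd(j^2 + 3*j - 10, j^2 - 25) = j + 5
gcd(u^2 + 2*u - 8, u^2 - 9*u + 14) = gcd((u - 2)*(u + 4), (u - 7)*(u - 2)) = u - 2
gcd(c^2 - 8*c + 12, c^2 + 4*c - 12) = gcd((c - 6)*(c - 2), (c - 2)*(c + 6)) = c - 2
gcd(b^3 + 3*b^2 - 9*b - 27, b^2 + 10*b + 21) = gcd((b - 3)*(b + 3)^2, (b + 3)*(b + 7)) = b + 3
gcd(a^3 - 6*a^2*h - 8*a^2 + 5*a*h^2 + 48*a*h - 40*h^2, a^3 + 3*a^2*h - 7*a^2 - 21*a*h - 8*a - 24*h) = a - 8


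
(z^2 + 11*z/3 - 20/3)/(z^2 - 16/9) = 3*(z + 5)/(3*z + 4)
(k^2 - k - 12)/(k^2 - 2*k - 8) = (k + 3)/(k + 2)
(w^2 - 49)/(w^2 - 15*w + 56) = (w + 7)/(w - 8)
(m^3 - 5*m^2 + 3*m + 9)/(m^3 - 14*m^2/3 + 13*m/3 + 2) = 3*(m^2 - 2*m - 3)/(3*m^2 - 5*m - 2)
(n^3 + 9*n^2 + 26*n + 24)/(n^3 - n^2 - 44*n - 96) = (n + 2)/(n - 8)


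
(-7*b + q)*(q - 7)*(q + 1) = -7*b*q^2 + 42*b*q + 49*b + q^3 - 6*q^2 - 7*q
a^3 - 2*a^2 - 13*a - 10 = (a - 5)*(a + 1)*(a + 2)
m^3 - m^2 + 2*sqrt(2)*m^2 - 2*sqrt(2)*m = m*(m - 1)*(m + 2*sqrt(2))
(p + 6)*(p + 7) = p^2 + 13*p + 42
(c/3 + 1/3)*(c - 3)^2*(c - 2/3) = c^4/3 - 17*c^3/9 + 19*c^2/9 + 7*c/3 - 2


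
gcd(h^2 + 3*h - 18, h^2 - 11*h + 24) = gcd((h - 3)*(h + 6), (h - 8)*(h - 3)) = h - 3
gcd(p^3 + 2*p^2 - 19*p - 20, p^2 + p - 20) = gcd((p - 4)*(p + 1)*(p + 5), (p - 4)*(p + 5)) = p^2 + p - 20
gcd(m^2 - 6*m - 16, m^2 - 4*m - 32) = m - 8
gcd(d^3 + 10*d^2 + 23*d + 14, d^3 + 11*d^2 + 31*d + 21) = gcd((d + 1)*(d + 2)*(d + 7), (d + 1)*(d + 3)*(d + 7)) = d^2 + 8*d + 7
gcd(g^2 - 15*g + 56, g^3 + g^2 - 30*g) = 1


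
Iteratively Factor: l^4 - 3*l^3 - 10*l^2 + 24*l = (l + 3)*(l^3 - 6*l^2 + 8*l) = l*(l + 3)*(l^2 - 6*l + 8) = l*(l - 4)*(l + 3)*(l - 2)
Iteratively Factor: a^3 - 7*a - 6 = (a + 2)*(a^2 - 2*a - 3) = (a - 3)*(a + 2)*(a + 1)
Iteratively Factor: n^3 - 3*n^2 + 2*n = (n)*(n^2 - 3*n + 2) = n*(n - 2)*(n - 1)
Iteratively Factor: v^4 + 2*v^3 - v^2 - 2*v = (v - 1)*(v^3 + 3*v^2 + 2*v) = (v - 1)*(v + 1)*(v^2 + 2*v) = v*(v - 1)*(v + 1)*(v + 2)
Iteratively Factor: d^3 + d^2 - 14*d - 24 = (d + 2)*(d^2 - d - 12) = (d - 4)*(d + 2)*(d + 3)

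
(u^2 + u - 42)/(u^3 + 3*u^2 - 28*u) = (u - 6)/(u*(u - 4))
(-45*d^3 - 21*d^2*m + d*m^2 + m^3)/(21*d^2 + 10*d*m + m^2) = (-15*d^2 - 2*d*m + m^2)/(7*d + m)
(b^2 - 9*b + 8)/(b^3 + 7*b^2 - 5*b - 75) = (b^2 - 9*b + 8)/(b^3 + 7*b^2 - 5*b - 75)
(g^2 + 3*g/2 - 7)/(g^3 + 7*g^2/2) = (g - 2)/g^2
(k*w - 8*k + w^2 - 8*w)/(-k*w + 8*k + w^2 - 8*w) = (k + w)/(-k + w)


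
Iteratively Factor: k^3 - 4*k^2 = (k - 4)*(k^2) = k*(k - 4)*(k)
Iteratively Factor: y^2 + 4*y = (y)*(y + 4)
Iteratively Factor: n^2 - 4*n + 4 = (n - 2)*(n - 2)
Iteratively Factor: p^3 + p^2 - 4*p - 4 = (p + 1)*(p^2 - 4) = (p + 1)*(p + 2)*(p - 2)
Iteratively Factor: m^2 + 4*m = (m + 4)*(m)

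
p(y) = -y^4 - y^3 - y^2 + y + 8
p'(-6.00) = 769.00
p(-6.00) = -1114.00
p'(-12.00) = 6505.00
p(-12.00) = -19156.00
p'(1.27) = -14.57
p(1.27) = 3.01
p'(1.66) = -28.88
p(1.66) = -5.26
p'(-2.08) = 28.18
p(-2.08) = -8.13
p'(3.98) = -306.66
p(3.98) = -317.82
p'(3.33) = -186.63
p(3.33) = -159.65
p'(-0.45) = 1.66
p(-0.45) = 7.40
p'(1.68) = -29.79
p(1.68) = -5.85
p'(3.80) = -269.41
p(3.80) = -266.03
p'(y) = -4*y^3 - 3*y^2 - 2*y + 1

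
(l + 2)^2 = l^2 + 4*l + 4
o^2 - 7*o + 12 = (o - 4)*(o - 3)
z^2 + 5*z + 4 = (z + 1)*(z + 4)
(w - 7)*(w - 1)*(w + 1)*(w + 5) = w^4 - 2*w^3 - 36*w^2 + 2*w + 35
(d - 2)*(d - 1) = d^2 - 3*d + 2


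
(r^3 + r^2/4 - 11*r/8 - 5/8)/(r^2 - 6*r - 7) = (8*r^2 - 6*r - 5)/(8*(r - 7))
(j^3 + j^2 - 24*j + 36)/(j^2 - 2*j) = j + 3 - 18/j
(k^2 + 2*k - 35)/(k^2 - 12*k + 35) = (k + 7)/(k - 7)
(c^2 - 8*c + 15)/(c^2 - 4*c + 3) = (c - 5)/(c - 1)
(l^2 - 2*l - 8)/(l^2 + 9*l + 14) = (l - 4)/(l + 7)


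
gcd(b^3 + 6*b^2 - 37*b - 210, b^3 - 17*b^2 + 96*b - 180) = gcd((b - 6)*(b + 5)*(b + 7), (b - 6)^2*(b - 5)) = b - 6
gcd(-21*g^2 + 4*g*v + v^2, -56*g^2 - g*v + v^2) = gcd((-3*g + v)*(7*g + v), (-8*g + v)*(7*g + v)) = 7*g + v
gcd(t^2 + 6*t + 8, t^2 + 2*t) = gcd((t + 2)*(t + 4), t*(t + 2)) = t + 2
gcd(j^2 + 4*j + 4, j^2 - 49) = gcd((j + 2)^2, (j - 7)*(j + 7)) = 1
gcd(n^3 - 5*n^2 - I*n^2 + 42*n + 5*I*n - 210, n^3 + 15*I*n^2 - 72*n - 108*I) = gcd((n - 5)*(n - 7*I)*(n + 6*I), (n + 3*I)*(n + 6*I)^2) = n + 6*I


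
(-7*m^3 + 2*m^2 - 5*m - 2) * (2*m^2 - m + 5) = -14*m^5 + 11*m^4 - 47*m^3 + 11*m^2 - 23*m - 10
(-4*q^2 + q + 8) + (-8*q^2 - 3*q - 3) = -12*q^2 - 2*q + 5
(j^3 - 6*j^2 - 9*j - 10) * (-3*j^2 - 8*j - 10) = -3*j^5 + 10*j^4 + 65*j^3 + 162*j^2 + 170*j + 100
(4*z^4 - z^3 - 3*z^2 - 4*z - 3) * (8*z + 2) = 32*z^5 - 26*z^3 - 38*z^2 - 32*z - 6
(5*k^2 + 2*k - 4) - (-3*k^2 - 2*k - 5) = 8*k^2 + 4*k + 1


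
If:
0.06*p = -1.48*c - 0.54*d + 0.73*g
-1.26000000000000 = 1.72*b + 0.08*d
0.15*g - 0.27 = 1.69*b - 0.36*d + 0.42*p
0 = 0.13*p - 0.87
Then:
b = 0.0159066808059385*g - 0.927971286401827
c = 0.61802470551145*g - 1.80424668693492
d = 4.20138265763929 - 0.341993637327678*g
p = 6.69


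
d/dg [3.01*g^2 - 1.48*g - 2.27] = 6.02*g - 1.48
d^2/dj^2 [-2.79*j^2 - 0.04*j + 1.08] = -5.58000000000000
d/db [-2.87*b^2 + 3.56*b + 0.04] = 3.56 - 5.74*b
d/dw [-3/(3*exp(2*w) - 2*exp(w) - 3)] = (18*exp(w) - 6)*exp(w)/(-3*exp(2*w) + 2*exp(w) + 3)^2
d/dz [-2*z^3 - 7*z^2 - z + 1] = -6*z^2 - 14*z - 1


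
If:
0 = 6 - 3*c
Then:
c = 2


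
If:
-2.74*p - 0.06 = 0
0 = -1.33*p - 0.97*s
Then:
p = -0.02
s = 0.03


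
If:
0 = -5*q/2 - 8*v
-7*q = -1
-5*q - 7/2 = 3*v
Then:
No Solution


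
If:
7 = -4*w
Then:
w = -7/4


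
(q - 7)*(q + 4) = q^2 - 3*q - 28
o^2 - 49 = (o - 7)*(o + 7)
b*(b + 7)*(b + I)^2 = b^4 + 7*b^3 + 2*I*b^3 - b^2 + 14*I*b^2 - 7*b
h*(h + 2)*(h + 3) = h^3 + 5*h^2 + 6*h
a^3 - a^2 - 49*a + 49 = (a - 7)*(a - 1)*(a + 7)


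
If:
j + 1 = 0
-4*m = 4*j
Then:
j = -1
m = 1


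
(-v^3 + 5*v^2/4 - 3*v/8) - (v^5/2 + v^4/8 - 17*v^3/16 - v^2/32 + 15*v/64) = -v^5/2 - v^4/8 + v^3/16 + 41*v^2/32 - 39*v/64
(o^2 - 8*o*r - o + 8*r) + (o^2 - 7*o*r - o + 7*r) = 2*o^2 - 15*o*r - 2*o + 15*r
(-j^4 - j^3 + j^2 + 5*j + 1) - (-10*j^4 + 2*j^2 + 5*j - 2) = 9*j^4 - j^3 - j^2 + 3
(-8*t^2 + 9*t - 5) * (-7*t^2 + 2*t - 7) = 56*t^4 - 79*t^3 + 109*t^2 - 73*t + 35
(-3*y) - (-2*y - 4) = 4 - y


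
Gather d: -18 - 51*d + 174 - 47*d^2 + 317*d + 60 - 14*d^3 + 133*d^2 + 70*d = -14*d^3 + 86*d^2 + 336*d + 216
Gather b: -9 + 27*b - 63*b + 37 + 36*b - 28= 0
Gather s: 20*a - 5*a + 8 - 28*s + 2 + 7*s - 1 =15*a - 21*s + 9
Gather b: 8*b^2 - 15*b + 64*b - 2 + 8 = 8*b^2 + 49*b + 6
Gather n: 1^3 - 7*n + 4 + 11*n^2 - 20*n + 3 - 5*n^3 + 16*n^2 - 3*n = -5*n^3 + 27*n^2 - 30*n + 8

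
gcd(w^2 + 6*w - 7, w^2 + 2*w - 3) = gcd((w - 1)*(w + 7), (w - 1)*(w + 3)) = w - 1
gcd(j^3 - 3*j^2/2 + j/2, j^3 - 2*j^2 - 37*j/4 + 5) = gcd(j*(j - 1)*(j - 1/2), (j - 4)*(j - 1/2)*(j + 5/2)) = j - 1/2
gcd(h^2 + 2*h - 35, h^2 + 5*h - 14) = h + 7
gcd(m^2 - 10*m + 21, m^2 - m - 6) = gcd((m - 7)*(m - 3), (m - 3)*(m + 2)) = m - 3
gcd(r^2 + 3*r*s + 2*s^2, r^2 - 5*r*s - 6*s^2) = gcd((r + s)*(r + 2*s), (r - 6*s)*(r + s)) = r + s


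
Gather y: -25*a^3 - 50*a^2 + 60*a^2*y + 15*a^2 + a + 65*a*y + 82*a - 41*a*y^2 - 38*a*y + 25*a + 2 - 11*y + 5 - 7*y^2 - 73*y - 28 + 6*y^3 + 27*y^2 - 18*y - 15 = -25*a^3 - 35*a^2 + 108*a + 6*y^3 + y^2*(20 - 41*a) + y*(60*a^2 + 27*a - 102) - 36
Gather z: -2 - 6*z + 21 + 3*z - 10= 9 - 3*z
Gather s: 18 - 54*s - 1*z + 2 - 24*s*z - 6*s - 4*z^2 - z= s*(-24*z - 60) - 4*z^2 - 2*z + 20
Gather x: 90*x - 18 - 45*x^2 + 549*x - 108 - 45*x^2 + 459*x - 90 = -90*x^2 + 1098*x - 216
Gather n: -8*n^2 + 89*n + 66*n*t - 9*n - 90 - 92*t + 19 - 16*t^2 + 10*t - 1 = -8*n^2 + n*(66*t + 80) - 16*t^2 - 82*t - 72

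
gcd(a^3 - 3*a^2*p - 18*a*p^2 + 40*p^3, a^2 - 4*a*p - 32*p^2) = a + 4*p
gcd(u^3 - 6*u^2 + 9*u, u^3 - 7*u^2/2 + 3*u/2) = u^2 - 3*u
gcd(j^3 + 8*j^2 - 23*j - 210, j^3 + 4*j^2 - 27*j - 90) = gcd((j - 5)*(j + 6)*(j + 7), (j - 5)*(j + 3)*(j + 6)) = j^2 + j - 30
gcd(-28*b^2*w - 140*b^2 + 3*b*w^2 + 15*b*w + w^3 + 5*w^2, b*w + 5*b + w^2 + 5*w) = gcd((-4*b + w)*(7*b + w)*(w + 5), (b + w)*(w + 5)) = w + 5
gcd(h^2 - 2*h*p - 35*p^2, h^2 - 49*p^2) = -h + 7*p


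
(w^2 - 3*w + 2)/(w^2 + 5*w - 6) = (w - 2)/(w + 6)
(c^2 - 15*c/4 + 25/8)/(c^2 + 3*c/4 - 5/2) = (c - 5/2)/(c + 2)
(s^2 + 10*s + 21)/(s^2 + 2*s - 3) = (s + 7)/(s - 1)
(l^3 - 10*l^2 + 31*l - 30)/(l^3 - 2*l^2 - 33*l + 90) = (l - 2)/(l + 6)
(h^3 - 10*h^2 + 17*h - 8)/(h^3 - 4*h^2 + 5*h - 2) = (h - 8)/(h - 2)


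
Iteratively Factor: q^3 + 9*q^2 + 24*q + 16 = (q + 4)*(q^2 + 5*q + 4) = (q + 1)*(q + 4)*(q + 4)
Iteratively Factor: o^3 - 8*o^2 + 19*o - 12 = (o - 4)*(o^2 - 4*o + 3) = (o - 4)*(o - 1)*(o - 3)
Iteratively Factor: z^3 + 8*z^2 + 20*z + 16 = (z + 2)*(z^2 + 6*z + 8) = (z + 2)*(z + 4)*(z + 2)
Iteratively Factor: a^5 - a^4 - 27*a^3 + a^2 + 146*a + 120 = (a + 2)*(a^4 - 3*a^3 - 21*a^2 + 43*a + 60) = (a - 5)*(a + 2)*(a^3 + 2*a^2 - 11*a - 12) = (a - 5)*(a + 1)*(a + 2)*(a^2 + a - 12) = (a - 5)*(a - 3)*(a + 1)*(a + 2)*(a + 4)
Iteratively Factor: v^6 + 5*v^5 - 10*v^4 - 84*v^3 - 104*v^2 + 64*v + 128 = (v + 4)*(v^5 + v^4 - 14*v^3 - 28*v^2 + 8*v + 32) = (v - 1)*(v + 4)*(v^4 + 2*v^3 - 12*v^2 - 40*v - 32) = (v - 1)*(v + 2)*(v + 4)*(v^3 - 12*v - 16) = (v - 4)*(v - 1)*(v + 2)*(v + 4)*(v^2 + 4*v + 4) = (v - 4)*(v - 1)*(v + 2)^2*(v + 4)*(v + 2)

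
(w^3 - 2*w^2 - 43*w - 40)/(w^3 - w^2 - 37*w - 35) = (w - 8)/(w - 7)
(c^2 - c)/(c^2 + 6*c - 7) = c/(c + 7)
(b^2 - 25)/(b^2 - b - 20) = (b + 5)/(b + 4)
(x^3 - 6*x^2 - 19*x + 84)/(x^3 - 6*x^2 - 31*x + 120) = (x^2 - 3*x - 28)/(x^2 - 3*x - 40)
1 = 1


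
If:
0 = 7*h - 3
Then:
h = 3/7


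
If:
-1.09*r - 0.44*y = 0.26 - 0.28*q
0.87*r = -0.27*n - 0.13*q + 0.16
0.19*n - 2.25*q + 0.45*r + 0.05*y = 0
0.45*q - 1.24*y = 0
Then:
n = 1.31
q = 0.06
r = -0.23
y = 0.02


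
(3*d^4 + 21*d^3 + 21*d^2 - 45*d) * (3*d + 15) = 9*d^5 + 108*d^4 + 378*d^3 + 180*d^2 - 675*d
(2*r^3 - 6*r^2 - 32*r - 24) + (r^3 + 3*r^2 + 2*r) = 3*r^3 - 3*r^2 - 30*r - 24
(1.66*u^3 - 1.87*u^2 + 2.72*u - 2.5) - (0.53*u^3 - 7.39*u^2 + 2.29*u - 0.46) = 1.13*u^3 + 5.52*u^2 + 0.43*u - 2.04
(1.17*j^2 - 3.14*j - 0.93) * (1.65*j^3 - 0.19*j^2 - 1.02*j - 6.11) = 1.9305*j^5 - 5.4033*j^4 - 2.1313*j^3 - 3.7692*j^2 + 20.134*j + 5.6823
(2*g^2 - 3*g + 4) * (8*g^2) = 16*g^4 - 24*g^3 + 32*g^2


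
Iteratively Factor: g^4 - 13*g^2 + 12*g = (g - 1)*(g^3 + g^2 - 12*g) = (g - 1)*(g + 4)*(g^2 - 3*g) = (g - 3)*(g - 1)*(g + 4)*(g)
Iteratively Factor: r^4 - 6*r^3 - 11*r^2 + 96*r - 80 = (r - 4)*(r^3 - 2*r^2 - 19*r + 20) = (r - 4)*(r - 1)*(r^2 - r - 20) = (r - 5)*(r - 4)*(r - 1)*(r + 4)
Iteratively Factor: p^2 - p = (p - 1)*(p)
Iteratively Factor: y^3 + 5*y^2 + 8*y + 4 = (y + 2)*(y^2 + 3*y + 2) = (y + 2)^2*(y + 1)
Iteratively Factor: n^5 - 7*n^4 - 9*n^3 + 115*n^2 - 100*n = (n + 4)*(n^4 - 11*n^3 + 35*n^2 - 25*n) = (n - 1)*(n + 4)*(n^3 - 10*n^2 + 25*n) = n*(n - 1)*(n + 4)*(n^2 - 10*n + 25) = n*(n - 5)*(n - 1)*(n + 4)*(n - 5)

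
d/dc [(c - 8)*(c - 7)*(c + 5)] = 3*c^2 - 20*c - 19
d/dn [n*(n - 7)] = 2*n - 7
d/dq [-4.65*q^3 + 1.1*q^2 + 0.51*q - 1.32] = -13.95*q^2 + 2.2*q + 0.51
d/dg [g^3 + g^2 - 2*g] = 3*g^2 + 2*g - 2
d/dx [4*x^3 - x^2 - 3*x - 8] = 12*x^2 - 2*x - 3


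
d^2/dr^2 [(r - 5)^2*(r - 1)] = 6*r - 22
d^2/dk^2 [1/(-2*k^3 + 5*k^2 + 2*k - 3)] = 2*((6*k - 5)*(2*k^3 - 5*k^2 - 2*k + 3) - 4*(-3*k^2 + 5*k + 1)^2)/(2*k^3 - 5*k^2 - 2*k + 3)^3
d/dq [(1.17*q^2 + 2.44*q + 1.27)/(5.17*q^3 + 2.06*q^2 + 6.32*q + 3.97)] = (-6.0489*q^4 - 25.2296*q^3 - 17.3297*q^2 + 4.0574*q + 1.6604)/(26.7289*q^6 + 21.3004*q^5 + 69.5924*q^4 + 67.0882*q^3 + 56.2988*q^2 + 50.1808*q + 15.7609)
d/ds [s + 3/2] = 1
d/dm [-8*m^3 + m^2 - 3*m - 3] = -24*m^2 + 2*m - 3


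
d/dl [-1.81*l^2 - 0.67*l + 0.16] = -3.62*l - 0.67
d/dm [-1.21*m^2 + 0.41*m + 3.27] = 0.41 - 2.42*m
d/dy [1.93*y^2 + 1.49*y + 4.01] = 3.86*y + 1.49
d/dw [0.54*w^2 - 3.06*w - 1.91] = 1.08*w - 3.06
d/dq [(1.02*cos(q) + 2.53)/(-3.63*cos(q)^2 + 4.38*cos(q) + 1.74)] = (-3.7026*cos(q)^2 - 18.3678*cos(q) + 9.3066)*sin(q)/(13.1769*cos(q)^4 - 31.7988*cos(q)^3 + 6.552*cos(q)^2 + 15.2424*cos(q) + 3.0276)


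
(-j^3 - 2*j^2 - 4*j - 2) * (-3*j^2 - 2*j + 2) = 3*j^5 + 8*j^4 + 14*j^3 + 10*j^2 - 4*j - 4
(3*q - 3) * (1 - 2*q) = -6*q^2 + 9*q - 3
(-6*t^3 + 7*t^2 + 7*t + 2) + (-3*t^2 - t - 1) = -6*t^3 + 4*t^2 + 6*t + 1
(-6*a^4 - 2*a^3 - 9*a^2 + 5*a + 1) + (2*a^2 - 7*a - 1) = -6*a^4 - 2*a^3 - 7*a^2 - 2*a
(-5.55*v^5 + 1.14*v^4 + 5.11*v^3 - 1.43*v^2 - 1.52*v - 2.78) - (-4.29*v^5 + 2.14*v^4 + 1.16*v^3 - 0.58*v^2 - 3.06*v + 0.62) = -1.26*v^5 - 1.0*v^4 + 3.95*v^3 - 0.85*v^2 + 1.54*v - 3.4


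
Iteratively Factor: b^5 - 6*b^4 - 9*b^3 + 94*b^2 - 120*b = (b + 4)*(b^4 - 10*b^3 + 31*b^2 - 30*b) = (b - 3)*(b + 4)*(b^3 - 7*b^2 + 10*b) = (b - 3)*(b - 2)*(b + 4)*(b^2 - 5*b) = (b - 5)*(b - 3)*(b - 2)*(b + 4)*(b)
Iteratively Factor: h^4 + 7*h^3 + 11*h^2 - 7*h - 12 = (h + 4)*(h^3 + 3*h^2 - h - 3) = (h + 3)*(h + 4)*(h^2 - 1) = (h - 1)*(h + 3)*(h + 4)*(h + 1)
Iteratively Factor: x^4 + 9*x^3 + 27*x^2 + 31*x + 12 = (x + 4)*(x^3 + 5*x^2 + 7*x + 3) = (x + 3)*(x + 4)*(x^2 + 2*x + 1) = (x + 1)*(x + 3)*(x + 4)*(x + 1)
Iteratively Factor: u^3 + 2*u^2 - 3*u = (u - 1)*(u^2 + 3*u) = u*(u - 1)*(u + 3)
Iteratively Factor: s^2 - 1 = (s + 1)*(s - 1)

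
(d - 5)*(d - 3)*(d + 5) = d^3 - 3*d^2 - 25*d + 75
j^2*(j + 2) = j^3 + 2*j^2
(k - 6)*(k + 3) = k^2 - 3*k - 18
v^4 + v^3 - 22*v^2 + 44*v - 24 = (v - 2)^2*(v - 1)*(v + 6)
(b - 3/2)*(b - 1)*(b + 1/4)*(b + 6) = b^4 + 15*b^3/4 - 101*b^2/8 + 45*b/8 + 9/4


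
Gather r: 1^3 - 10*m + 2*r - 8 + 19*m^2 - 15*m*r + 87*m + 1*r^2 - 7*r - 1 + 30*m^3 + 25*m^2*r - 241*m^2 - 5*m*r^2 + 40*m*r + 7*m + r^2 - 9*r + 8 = 30*m^3 - 222*m^2 + 84*m + r^2*(2 - 5*m) + r*(25*m^2 + 25*m - 14)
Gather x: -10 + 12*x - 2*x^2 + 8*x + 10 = -2*x^2 + 20*x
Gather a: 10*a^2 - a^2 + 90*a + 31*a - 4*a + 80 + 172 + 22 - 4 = 9*a^2 + 117*a + 270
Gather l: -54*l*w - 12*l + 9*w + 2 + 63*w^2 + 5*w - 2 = l*(-54*w - 12) + 63*w^2 + 14*w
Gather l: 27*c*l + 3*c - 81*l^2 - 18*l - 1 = 3*c - 81*l^2 + l*(27*c - 18) - 1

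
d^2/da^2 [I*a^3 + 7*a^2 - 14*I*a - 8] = 6*I*a + 14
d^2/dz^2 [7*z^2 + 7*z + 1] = 14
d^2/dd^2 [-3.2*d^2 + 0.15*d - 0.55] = -6.40000000000000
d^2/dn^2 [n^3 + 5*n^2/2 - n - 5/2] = 6*n + 5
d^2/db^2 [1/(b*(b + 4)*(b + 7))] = 2*(6*b^4 + 88*b^3 + 447*b^2 + 924*b + 784)/(b^3*(b^6 + 33*b^5 + 447*b^4 + 3179*b^3 + 12516*b^2 + 25872*b + 21952))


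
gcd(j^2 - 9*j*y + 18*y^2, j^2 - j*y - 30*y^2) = -j + 6*y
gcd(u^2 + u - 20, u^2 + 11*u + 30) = u + 5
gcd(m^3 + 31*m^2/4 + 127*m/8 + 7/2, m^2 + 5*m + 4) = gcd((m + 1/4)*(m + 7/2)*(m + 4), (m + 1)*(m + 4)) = m + 4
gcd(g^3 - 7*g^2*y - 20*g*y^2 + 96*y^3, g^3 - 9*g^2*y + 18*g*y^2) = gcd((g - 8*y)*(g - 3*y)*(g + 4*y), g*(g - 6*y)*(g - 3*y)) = -g + 3*y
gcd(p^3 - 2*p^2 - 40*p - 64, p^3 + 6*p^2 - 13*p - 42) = p + 2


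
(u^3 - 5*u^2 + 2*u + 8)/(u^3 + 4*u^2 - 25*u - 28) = (u - 2)/(u + 7)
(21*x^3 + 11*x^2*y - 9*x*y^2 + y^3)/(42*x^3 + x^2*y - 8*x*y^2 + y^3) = (x + y)/(2*x + y)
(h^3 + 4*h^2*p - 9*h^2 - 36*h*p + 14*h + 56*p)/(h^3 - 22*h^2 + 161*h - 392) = (h^2 + 4*h*p - 2*h - 8*p)/(h^2 - 15*h + 56)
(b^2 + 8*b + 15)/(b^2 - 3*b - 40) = (b + 3)/(b - 8)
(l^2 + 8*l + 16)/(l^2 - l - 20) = (l + 4)/(l - 5)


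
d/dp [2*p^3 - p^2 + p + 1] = 6*p^2 - 2*p + 1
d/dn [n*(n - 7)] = 2*n - 7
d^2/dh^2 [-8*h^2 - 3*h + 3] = -16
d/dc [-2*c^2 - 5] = -4*c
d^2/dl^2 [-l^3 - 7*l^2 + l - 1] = -6*l - 14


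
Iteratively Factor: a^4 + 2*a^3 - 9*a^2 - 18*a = (a + 2)*(a^3 - 9*a) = a*(a + 2)*(a^2 - 9) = a*(a - 3)*(a + 2)*(a + 3)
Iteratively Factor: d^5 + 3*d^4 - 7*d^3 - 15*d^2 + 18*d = (d - 1)*(d^4 + 4*d^3 - 3*d^2 - 18*d) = (d - 1)*(d + 3)*(d^3 + d^2 - 6*d) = (d - 1)*(d + 3)^2*(d^2 - 2*d) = (d - 2)*(d - 1)*(d + 3)^2*(d)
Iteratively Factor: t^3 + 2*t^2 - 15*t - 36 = (t + 3)*(t^2 - t - 12) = (t + 3)^2*(t - 4)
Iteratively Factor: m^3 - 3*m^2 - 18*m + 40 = (m - 2)*(m^2 - m - 20) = (m - 2)*(m + 4)*(m - 5)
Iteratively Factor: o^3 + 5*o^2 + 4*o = (o)*(o^2 + 5*o + 4) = o*(o + 1)*(o + 4)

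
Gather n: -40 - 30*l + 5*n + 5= -30*l + 5*n - 35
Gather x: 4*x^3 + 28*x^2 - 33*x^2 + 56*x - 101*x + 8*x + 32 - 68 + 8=4*x^3 - 5*x^2 - 37*x - 28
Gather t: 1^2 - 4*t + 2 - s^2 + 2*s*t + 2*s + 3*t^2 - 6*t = -s^2 + 2*s + 3*t^2 + t*(2*s - 10) + 3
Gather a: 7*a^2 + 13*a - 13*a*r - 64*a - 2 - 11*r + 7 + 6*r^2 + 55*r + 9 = 7*a^2 + a*(-13*r - 51) + 6*r^2 + 44*r + 14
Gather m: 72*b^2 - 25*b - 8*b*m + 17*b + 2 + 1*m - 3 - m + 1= 72*b^2 - 8*b*m - 8*b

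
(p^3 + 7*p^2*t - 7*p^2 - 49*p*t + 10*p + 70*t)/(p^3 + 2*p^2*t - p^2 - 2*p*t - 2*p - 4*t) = (p^2 + 7*p*t - 5*p - 35*t)/(p^2 + 2*p*t + p + 2*t)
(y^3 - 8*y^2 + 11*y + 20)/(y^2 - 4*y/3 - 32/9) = 9*(-y^3 + 8*y^2 - 11*y - 20)/(-9*y^2 + 12*y + 32)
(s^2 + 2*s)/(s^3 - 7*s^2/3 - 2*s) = 3*(s + 2)/(3*s^2 - 7*s - 6)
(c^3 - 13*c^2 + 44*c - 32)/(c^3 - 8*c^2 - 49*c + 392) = (c^2 - 5*c + 4)/(c^2 - 49)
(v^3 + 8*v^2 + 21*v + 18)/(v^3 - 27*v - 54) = (v + 2)/(v - 6)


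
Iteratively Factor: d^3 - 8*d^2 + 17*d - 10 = (d - 5)*(d^2 - 3*d + 2) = (d - 5)*(d - 2)*(d - 1)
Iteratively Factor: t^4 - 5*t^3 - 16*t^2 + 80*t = (t - 4)*(t^3 - t^2 - 20*t) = t*(t - 4)*(t^2 - t - 20) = t*(t - 4)*(t + 4)*(t - 5)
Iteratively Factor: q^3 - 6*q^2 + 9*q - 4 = (q - 1)*(q^2 - 5*q + 4) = (q - 4)*(q - 1)*(q - 1)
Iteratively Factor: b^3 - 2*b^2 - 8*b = (b - 4)*(b^2 + 2*b) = b*(b - 4)*(b + 2)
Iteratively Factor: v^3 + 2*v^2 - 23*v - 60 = (v + 3)*(v^2 - v - 20) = (v - 5)*(v + 3)*(v + 4)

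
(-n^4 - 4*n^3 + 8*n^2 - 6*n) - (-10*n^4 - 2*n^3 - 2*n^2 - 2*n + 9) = 9*n^4 - 2*n^3 + 10*n^2 - 4*n - 9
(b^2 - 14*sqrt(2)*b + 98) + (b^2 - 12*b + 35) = 2*b^2 - 14*sqrt(2)*b - 12*b + 133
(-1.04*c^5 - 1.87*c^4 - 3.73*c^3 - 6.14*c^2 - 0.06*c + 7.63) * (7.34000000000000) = -7.6336*c^5 - 13.7258*c^4 - 27.3782*c^3 - 45.0676*c^2 - 0.4404*c + 56.0042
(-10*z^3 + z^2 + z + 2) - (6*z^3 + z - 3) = -16*z^3 + z^2 + 5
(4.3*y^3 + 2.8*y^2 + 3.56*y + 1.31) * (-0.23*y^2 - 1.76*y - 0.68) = -0.989*y^5 - 8.212*y^4 - 8.6708*y^3 - 8.4709*y^2 - 4.7264*y - 0.8908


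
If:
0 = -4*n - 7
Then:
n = -7/4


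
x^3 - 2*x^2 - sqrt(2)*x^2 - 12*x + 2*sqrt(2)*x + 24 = (x - 2)*(x - 3*sqrt(2))*(x + 2*sqrt(2))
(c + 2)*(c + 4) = c^2 + 6*c + 8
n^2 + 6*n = n*(n + 6)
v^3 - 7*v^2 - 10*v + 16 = (v - 8)*(v - 1)*(v + 2)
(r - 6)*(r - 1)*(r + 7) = r^3 - 43*r + 42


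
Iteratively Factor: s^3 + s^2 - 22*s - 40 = (s - 5)*(s^2 + 6*s + 8) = (s - 5)*(s + 4)*(s + 2)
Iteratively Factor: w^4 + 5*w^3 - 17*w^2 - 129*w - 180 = (w + 3)*(w^3 + 2*w^2 - 23*w - 60) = (w + 3)^2*(w^2 - w - 20) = (w - 5)*(w + 3)^2*(w + 4)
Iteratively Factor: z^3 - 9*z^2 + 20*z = (z - 5)*(z^2 - 4*z) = z*(z - 5)*(z - 4)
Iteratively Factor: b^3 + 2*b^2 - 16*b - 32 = (b - 4)*(b^2 + 6*b + 8) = (b - 4)*(b + 2)*(b + 4)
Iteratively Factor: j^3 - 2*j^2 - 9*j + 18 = (j - 3)*(j^2 + j - 6) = (j - 3)*(j + 3)*(j - 2)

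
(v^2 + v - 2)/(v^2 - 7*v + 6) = (v + 2)/(v - 6)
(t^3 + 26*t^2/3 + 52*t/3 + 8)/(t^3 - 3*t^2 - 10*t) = (t^2 + 20*t/3 + 4)/(t*(t - 5))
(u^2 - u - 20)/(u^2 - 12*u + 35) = (u + 4)/(u - 7)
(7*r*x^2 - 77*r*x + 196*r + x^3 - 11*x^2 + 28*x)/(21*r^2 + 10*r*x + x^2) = (x^2 - 11*x + 28)/(3*r + x)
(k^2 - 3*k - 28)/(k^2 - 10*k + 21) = (k + 4)/(k - 3)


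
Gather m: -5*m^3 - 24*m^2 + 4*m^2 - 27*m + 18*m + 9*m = -5*m^3 - 20*m^2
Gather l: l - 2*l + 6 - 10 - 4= -l - 8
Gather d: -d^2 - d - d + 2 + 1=-d^2 - 2*d + 3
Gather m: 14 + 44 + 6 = 64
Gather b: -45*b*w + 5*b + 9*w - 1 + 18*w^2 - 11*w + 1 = b*(5 - 45*w) + 18*w^2 - 2*w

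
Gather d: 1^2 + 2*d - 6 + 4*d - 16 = 6*d - 21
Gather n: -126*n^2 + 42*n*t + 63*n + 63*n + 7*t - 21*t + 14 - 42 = -126*n^2 + n*(42*t + 126) - 14*t - 28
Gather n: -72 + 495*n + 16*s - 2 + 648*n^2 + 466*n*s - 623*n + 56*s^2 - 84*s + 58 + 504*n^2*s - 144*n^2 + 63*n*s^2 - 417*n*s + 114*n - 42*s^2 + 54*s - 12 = n^2*(504*s + 504) + n*(63*s^2 + 49*s - 14) + 14*s^2 - 14*s - 28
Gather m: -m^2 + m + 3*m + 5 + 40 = -m^2 + 4*m + 45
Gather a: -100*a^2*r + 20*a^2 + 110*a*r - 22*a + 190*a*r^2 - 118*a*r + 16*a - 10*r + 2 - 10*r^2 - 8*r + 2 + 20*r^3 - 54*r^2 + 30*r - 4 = a^2*(20 - 100*r) + a*(190*r^2 - 8*r - 6) + 20*r^3 - 64*r^2 + 12*r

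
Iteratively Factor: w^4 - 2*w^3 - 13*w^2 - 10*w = (w)*(w^3 - 2*w^2 - 13*w - 10) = w*(w + 1)*(w^2 - 3*w - 10) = w*(w + 1)*(w + 2)*(w - 5)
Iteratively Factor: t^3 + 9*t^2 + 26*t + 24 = (t + 3)*(t^2 + 6*t + 8) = (t + 2)*(t + 3)*(t + 4)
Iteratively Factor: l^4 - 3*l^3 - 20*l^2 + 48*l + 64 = (l + 4)*(l^3 - 7*l^2 + 8*l + 16) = (l - 4)*(l + 4)*(l^2 - 3*l - 4) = (l - 4)*(l + 1)*(l + 4)*(l - 4)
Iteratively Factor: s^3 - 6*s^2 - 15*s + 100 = (s + 4)*(s^2 - 10*s + 25) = (s - 5)*(s + 4)*(s - 5)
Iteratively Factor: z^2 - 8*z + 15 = (z - 5)*(z - 3)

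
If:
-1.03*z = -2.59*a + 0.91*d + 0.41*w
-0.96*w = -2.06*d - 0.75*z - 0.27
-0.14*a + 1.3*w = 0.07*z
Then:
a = 0.297419509782133*z - 0.0477053746173533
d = -0.324057811010187*z - 0.133462136799318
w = 0.0858759472073067*z - 0.00513750188186882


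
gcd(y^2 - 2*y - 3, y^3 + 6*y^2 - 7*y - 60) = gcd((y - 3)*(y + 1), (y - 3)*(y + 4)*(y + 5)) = y - 3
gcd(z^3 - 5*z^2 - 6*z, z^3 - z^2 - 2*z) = z^2 + z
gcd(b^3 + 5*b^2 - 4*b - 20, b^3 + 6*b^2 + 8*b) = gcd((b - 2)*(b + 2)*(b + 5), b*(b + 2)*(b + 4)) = b + 2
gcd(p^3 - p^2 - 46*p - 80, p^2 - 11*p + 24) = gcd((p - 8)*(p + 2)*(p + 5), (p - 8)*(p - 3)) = p - 8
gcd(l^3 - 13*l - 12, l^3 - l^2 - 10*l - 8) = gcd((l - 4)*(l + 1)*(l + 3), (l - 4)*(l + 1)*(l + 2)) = l^2 - 3*l - 4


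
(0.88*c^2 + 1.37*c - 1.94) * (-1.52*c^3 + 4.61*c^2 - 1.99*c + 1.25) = -1.3376*c^5 + 1.9744*c^4 + 7.5133*c^3 - 10.5697*c^2 + 5.5731*c - 2.425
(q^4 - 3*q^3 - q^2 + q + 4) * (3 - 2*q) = -2*q^5 + 9*q^4 - 7*q^3 - 5*q^2 - 5*q + 12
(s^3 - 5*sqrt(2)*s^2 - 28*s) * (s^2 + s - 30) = s^5 - 5*sqrt(2)*s^4 + s^4 - 58*s^3 - 5*sqrt(2)*s^3 - 28*s^2 + 150*sqrt(2)*s^2 + 840*s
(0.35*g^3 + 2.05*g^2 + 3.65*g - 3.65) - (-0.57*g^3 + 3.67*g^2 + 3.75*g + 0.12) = 0.92*g^3 - 1.62*g^2 - 0.1*g - 3.77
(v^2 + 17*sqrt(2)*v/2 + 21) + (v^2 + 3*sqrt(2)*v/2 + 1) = 2*v^2 + 10*sqrt(2)*v + 22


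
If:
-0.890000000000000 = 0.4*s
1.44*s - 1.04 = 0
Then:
No Solution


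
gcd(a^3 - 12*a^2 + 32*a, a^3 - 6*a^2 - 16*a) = a^2 - 8*a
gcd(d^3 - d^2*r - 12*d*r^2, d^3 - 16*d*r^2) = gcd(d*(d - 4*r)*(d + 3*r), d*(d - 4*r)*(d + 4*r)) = -d^2 + 4*d*r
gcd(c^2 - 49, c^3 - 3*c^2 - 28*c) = c - 7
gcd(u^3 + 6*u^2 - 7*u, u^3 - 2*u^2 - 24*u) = u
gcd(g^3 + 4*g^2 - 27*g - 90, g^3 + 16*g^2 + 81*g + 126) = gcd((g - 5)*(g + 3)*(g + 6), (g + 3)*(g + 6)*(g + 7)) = g^2 + 9*g + 18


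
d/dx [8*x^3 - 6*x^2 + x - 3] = 24*x^2 - 12*x + 1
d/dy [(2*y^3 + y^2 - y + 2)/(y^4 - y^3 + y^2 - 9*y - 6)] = ((-6*y^2 - 2*y + 1)*(-y^4 + y^3 - y^2 + 9*y + 6) - (2*y^3 + y^2 - y + 2)*(4*y^3 - 3*y^2 + 2*y - 9))/(-y^4 + y^3 - y^2 + 9*y + 6)^2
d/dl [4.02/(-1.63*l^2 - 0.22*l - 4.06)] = (13.1052*l + 0.8844)/(1.63*l^2 + 0.22*l + 4.06)^2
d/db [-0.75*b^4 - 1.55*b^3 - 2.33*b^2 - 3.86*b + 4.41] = -3.0*b^3 - 4.65*b^2 - 4.66*b - 3.86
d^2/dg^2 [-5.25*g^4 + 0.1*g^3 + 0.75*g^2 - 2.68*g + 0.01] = -63.0*g^2 + 0.6*g + 1.5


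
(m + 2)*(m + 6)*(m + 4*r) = m^3 + 4*m^2*r + 8*m^2 + 32*m*r + 12*m + 48*r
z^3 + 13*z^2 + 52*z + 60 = (z + 2)*(z + 5)*(z + 6)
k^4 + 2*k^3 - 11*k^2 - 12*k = k*(k - 3)*(k + 1)*(k + 4)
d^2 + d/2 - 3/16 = (d - 1/4)*(d + 3/4)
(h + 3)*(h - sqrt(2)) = h^2 - sqrt(2)*h + 3*h - 3*sqrt(2)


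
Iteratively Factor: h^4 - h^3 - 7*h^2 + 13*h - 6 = (h - 1)*(h^3 - 7*h + 6) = (h - 2)*(h - 1)*(h^2 + 2*h - 3) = (h - 2)*(h - 1)^2*(h + 3)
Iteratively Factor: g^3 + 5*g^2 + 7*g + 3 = (g + 3)*(g^2 + 2*g + 1) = (g + 1)*(g + 3)*(g + 1)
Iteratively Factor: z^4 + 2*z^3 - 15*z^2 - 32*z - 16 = (z + 1)*(z^3 + z^2 - 16*z - 16) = (z + 1)*(z + 4)*(z^2 - 3*z - 4) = (z + 1)^2*(z + 4)*(z - 4)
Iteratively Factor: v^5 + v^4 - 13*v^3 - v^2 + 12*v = (v + 1)*(v^4 - 13*v^2 + 12*v) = v*(v + 1)*(v^3 - 13*v + 12) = v*(v - 1)*(v + 1)*(v^2 + v - 12) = v*(v - 3)*(v - 1)*(v + 1)*(v + 4)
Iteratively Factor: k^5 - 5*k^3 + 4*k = (k - 2)*(k^4 + 2*k^3 - k^2 - 2*k) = (k - 2)*(k - 1)*(k^3 + 3*k^2 + 2*k) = (k - 2)*(k - 1)*(k + 2)*(k^2 + k) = k*(k - 2)*(k - 1)*(k + 2)*(k + 1)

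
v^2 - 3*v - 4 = (v - 4)*(v + 1)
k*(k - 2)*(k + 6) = k^3 + 4*k^2 - 12*k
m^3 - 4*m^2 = m^2*(m - 4)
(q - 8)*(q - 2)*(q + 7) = q^3 - 3*q^2 - 54*q + 112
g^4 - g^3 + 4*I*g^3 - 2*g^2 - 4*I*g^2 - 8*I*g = g*(g - 2)*(g + 1)*(g + 4*I)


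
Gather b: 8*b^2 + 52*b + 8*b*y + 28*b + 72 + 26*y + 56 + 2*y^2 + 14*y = 8*b^2 + b*(8*y + 80) + 2*y^2 + 40*y + 128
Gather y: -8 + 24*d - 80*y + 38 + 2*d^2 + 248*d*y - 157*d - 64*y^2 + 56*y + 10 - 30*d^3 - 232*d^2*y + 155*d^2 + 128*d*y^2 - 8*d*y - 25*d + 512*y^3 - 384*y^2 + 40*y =-30*d^3 + 157*d^2 - 158*d + 512*y^3 + y^2*(128*d - 448) + y*(-232*d^2 + 240*d + 16) + 40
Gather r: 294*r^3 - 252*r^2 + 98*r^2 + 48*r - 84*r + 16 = 294*r^3 - 154*r^2 - 36*r + 16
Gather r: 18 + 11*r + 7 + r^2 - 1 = r^2 + 11*r + 24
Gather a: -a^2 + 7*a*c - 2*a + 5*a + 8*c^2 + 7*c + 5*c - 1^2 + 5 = -a^2 + a*(7*c + 3) + 8*c^2 + 12*c + 4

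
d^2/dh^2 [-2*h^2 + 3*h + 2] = -4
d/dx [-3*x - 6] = -3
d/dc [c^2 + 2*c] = 2*c + 2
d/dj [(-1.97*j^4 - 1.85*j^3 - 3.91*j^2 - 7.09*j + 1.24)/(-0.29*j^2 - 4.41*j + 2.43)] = (1.1426*j^5 + 26.5996*j^4 - 2.8314*j^3 + 1.7005*j^2 - 18.2834*j - 11.7603)/(0.0841*j^4 + 2.5578*j^3 + 18.0387*j^2 - 21.4326*j + 5.9049)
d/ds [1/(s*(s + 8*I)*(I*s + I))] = I*(s*(s + 1) + s*(s + 8*I) + (s + 1)*(s + 8*I))/(s^2*(s + 1)^2*(s + 8*I)^2)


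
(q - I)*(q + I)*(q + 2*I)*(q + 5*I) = q^4 + 7*I*q^3 - 9*q^2 + 7*I*q - 10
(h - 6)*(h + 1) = h^2 - 5*h - 6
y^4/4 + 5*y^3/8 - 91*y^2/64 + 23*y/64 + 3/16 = (y/4 + 1)*(y - 1)*(y - 3/4)*(y + 1/4)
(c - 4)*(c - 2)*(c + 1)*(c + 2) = c^4 - 3*c^3 - 8*c^2 + 12*c + 16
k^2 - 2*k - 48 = (k - 8)*(k + 6)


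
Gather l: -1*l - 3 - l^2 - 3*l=-l^2 - 4*l - 3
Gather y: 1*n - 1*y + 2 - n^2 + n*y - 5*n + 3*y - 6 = -n^2 - 4*n + y*(n + 2) - 4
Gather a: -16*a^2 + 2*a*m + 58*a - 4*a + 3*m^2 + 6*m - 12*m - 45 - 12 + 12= -16*a^2 + a*(2*m + 54) + 3*m^2 - 6*m - 45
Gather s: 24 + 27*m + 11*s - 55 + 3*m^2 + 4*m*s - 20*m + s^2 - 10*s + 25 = 3*m^2 + 7*m + s^2 + s*(4*m + 1) - 6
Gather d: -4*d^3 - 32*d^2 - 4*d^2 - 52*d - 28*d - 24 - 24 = -4*d^3 - 36*d^2 - 80*d - 48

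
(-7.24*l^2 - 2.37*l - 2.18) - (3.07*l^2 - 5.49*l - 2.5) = -10.31*l^2 + 3.12*l + 0.32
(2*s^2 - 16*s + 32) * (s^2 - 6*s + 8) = 2*s^4 - 28*s^3 + 144*s^2 - 320*s + 256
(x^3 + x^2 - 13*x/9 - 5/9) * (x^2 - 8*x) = x^5 - 7*x^4 - 85*x^3/9 + 11*x^2 + 40*x/9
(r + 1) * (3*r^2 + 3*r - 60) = 3*r^3 + 6*r^2 - 57*r - 60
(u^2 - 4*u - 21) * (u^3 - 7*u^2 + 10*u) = u^5 - 11*u^4 + 17*u^3 + 107*u^2 - 210*u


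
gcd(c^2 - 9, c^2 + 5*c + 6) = c + 3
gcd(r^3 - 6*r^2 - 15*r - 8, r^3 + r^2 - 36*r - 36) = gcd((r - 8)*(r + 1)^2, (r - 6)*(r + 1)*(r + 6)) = r + 1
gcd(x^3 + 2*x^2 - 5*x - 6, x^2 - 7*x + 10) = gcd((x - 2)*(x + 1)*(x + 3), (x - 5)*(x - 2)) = x - 2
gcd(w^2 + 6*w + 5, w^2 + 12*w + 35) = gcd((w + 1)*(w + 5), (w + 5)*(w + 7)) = w + 5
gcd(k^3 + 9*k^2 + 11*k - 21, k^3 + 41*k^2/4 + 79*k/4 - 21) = k + 7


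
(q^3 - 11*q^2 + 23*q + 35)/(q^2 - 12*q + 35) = q + 1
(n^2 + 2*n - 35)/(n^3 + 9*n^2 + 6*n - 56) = (n - 5)/(n^2 + 2*n - 8)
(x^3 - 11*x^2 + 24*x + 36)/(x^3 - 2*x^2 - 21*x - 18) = (x - 6)/(x + 3)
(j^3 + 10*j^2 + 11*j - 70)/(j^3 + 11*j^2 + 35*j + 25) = (j^2 + 5*j - 14)/(j^2 + 6*j + 5)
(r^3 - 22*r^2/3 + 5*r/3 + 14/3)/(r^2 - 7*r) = r - 1/3 - 2/(3*r)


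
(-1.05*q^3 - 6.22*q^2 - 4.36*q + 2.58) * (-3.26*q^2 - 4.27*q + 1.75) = 3.423*q^5 + 24.7607*q^4 + 38.9355*q^3 - 0.678599999999999*q^2 - 18.6466*q + 4.515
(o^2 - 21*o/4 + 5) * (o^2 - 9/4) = o^4 - 21*o^3/4 + 11*o^2/4 + 189*o/16 - 45/4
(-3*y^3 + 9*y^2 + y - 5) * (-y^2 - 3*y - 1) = 3*y^5 - 25*y^3 - 7*y^2 + 14*y + 5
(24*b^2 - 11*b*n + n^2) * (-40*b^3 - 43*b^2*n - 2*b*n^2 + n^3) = -960*b^5 - 592*b^4*n + 385*b^3*n^2 + 3*b^2*n^3 - 13*b*n^4 + n^5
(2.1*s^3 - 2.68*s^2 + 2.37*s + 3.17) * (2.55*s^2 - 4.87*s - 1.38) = 5.355*s^5 - 17.061*s^4 + 16.1971*s^3 + 0.239999999999998*s^2 - 18.7085*s - 4.3746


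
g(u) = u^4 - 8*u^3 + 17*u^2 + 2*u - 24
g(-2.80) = 340.76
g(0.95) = -12.80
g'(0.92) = 16.08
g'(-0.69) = -34.20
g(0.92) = -13.28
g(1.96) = -0.25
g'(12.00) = 3866.00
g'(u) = 4*u^3 - 24*u^2 + 34*u + 2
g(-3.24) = 530.28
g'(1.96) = 6.56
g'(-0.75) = -38.69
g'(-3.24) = -496.15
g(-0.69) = -14.43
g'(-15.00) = -19408.00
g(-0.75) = -12.25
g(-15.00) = 81396.00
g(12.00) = 9360.00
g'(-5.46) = -1550.20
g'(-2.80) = -369.17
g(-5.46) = 2662.78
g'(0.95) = 16.07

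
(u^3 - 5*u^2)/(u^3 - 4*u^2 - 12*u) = u*(5 - u)/(-u^2 + 4*u + 12)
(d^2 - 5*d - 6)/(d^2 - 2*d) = (d^2 - 5*d - 6)/(d*(d - 2))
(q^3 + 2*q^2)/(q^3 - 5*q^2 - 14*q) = q/(q - 7)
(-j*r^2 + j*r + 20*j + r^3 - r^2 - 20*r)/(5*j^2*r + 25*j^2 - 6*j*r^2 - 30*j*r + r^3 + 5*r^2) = (r^2 - r - 20)/(-5*j*r - 25*j + r^2 + 5*r)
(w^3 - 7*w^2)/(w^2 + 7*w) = w*(w - 7)/(w + 7)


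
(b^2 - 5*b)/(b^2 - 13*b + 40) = b/(b - 8)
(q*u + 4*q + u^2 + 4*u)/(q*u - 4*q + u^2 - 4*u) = (u + 4)/(u - 4)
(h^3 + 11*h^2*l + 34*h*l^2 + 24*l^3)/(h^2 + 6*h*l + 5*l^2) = (h^2 + 10*h*l + 24*l^2)/(h + 5*l)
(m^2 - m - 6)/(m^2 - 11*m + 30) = (m^2 - m - 6)/(m^2 - 11*m + 30)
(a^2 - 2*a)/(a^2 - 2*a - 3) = a*(2 - a)/(-a^2 + 2*a + 3)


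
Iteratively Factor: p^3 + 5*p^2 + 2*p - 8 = (p - 1)*(p^2 + 6*p + 8) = (p - 1)*(p + 4)*(p + 2)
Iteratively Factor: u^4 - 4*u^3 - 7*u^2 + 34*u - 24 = (u - 4)*(u^3 - 7*u + 6) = (u - 4)*(u - 1)*(u^2 + u - 6) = (u - 4)*(u - 2)*(u - 1)*(u + 3)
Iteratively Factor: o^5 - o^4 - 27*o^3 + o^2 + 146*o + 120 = (o - 3)*(o^4 + 2*o^3 - 21*o^2 - 62*o - 40) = (o - 3)*(o + 2)*(o^3 - 21*o - 20) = (o - 3)*(o + 2)*(o + 4)*(o^2 - 4*o - 5) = (o - 3)*(o + 1)*(o + 2)*(o + 4)*(o - 5)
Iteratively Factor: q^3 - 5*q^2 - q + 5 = (q + 1)*(q^2 - 6*q + 5) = (q - 5)*(q + 1)*(q - 1)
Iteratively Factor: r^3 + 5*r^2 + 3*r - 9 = (r + 3)*(r^2 + 2*r - 3) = (r + 3)^2*(r - 1)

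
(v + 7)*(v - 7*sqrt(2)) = v^2 - 7*sqrt(2)*v + 7*v - 49*sqrt(2)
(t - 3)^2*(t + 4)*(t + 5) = t^4 + 3*t^3 - 25*t^2 - 39*t + 180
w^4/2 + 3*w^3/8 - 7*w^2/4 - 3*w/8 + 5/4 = (w/2 + 1/2)*(w - 5/4)*(w - 1)*(w + 2)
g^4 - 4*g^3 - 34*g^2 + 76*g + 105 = (g - 7)*(g - 3)*(g + 1)*(g + 5)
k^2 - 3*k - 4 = (k - 4)*(k + 1)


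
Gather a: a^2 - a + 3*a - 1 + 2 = a^2 + 2*a + 1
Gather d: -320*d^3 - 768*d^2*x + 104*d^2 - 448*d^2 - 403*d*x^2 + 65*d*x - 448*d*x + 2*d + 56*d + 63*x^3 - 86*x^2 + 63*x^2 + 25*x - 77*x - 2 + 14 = -320*d^3 + d^2*(-768*x - 344) + d*(-403*x^2 - 383*x + 58) + 63*x^3 - 23*x^2 - 52*x + 12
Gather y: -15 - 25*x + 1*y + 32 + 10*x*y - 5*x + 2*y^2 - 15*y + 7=-30*x + 2*y^2 + y*(10*x - 14) + 24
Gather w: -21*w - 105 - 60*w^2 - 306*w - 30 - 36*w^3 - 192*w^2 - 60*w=-36*w^3 - 252*w^2 - 387*w - 135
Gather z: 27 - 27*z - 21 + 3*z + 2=8 - 24*z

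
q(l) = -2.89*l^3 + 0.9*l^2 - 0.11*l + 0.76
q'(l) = -8.67*l^2 + 1.8*l - 0.11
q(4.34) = -219.01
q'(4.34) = -155.60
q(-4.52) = 286.52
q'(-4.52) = -185.38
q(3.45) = -107.58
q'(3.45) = -97.09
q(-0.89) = 3.61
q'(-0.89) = -8.58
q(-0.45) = 1.26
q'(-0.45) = -2.68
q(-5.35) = 469.66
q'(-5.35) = -257.90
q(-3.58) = 145.29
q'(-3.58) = -117.67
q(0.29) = 0.73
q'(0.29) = -0.32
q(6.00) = -591.74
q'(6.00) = -301.43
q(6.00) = -591.74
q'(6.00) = -301.43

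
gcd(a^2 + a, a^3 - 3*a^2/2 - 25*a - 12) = 1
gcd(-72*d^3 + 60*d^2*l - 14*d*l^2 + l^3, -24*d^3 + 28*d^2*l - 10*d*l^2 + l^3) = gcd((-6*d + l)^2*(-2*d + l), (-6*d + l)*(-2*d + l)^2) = 12*d^2 - 8*d*l + l^2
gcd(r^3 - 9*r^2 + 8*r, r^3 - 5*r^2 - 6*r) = r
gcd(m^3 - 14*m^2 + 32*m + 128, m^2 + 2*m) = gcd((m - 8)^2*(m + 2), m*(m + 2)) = m + 2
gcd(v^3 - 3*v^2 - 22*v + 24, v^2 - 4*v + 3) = v - 1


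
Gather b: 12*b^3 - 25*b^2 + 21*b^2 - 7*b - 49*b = 12*b^3 - 4*b^2 - 56*b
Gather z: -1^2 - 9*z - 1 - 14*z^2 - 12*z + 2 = -14*z^2 - 21*z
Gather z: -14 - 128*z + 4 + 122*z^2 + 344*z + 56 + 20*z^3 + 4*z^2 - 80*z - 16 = 20*z^3 + 126*z^2 + 136*z + 30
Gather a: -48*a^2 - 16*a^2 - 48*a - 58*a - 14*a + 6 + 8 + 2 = -64*a^2 - 120*a + 16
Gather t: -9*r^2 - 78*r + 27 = -9*r^2 - 78*r + 27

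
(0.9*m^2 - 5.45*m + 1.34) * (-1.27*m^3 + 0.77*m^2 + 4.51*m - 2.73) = -1.143*m^5 + 7.6145*m^4 - 1.8393*m^3 - 26.0047*m^2 + 20.9219*m - 3.6582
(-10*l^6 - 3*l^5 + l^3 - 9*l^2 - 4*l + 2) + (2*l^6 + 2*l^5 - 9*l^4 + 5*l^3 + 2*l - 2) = -8*l^6 - l^5 - 9*l^4 + 6*l^3 - 9*l^2 - 2*l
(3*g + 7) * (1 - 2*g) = -6*g^2 - 11*g + 7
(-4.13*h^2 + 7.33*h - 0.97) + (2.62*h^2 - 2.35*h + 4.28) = -1.51*h^2 + 4.98*h + 3.31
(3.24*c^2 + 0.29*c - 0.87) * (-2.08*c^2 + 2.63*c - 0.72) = -6.7392*c^4 + 7.918*c^3 + 0.2395*c^2 - 2.4969*c + 0.6264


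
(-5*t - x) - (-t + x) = -4*t - 2*x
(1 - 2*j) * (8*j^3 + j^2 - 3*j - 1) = -16*j^4 + 6*j^3 + 7*j^2 - j - 1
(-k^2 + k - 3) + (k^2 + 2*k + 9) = 3*k + 6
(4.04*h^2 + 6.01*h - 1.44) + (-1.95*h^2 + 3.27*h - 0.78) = 2.09*h^2 + 9.28*h - 2.22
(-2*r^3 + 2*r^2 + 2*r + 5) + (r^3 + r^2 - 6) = -r^3 + 3*r^2 + 2*r - 1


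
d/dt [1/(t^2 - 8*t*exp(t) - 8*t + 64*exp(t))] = 2*(4*t*exp(t) - t - 28*exp(t) + 4)/(t^2 - 8*t*exp(t) - 8*t + 64*exp(t))^2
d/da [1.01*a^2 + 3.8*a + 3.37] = 2.02*a + 3.8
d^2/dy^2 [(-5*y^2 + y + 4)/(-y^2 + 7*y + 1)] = 2*(34*y^3 + 3*y^2 + 81*y - 188)/(y^6 - 21*y^5 + 144*y^4 - 301*y^3 - 144*y^2 - 21*y - 1)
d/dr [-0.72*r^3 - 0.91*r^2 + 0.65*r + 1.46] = -2.16*r^2 - 1.82*r + 0.65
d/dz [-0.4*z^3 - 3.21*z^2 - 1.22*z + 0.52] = -1.2*z^2 - 6.42*z - 1.22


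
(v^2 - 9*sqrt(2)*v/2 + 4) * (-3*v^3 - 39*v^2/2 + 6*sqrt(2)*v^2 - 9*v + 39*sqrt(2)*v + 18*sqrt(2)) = -3*v^5 - 39*v^4/2 + 39*sqrt(2)*v^4/2 - 75*v^3 + 507*sqrt(2)*v^3/4 - 429*v^2 + 165*sqrt(2)*v^2/2 - 198*v + 156*sqrt(2)*v + 72*sqrt(2)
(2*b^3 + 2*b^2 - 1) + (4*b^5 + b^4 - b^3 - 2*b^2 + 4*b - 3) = 4*b^5 + b^4 + b^3 + 4*b - 4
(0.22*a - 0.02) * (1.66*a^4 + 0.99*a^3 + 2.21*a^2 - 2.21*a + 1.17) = 0.3652*a^5 + 0.1846*a^4 + 0.4664*a^3 - 0.5304*a^2 + 0.3016*a - 0.0234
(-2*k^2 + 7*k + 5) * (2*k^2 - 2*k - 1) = -4*k^4 + 18*k^3 - 2*k^2 - 17*k - 5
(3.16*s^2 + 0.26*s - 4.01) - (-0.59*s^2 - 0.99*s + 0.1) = 3.75*s^2 + 1.25*s - 4.11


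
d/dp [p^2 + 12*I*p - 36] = 2*p + 12*I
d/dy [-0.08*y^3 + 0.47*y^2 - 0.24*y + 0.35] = -0.24*y^2 + 0.94*y - 0.24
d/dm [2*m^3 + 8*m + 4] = 6*m^2 + 8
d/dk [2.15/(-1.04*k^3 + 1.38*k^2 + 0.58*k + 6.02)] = (6.708*k^2 - 5.934*k - 1.247)/(-1.04*k^3 + 1.38*k^2 + 0.58*k + 6.02)^2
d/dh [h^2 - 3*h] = 2*h - 3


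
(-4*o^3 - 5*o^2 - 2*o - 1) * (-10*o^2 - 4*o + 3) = 40*o^5 + 66*o^4 + 28*o^3 + 3*o^2 - 2*o - 3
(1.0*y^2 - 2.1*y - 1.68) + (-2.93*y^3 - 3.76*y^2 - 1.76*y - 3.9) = -2.93*y^3 - 2.76*y^2 - 3.86*y - 5.58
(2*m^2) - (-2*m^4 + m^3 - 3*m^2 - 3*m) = 2*m^4 - m^3 + 5*m^2 + 3*m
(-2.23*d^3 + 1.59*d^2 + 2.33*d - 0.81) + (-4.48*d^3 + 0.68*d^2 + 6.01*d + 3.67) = -6.71*d^3 + 2.27*d^2 + 8.34*d + 2.86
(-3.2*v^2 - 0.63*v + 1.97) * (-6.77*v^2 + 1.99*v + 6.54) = 21.664*v^4 - 2.1029*v^3 - 35.5186*v^2 - 0.1999*v + 12.8838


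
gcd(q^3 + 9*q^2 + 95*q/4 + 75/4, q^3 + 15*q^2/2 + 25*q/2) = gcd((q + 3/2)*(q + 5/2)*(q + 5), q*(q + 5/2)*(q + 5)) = q^2 + 15*q/2 + 25/2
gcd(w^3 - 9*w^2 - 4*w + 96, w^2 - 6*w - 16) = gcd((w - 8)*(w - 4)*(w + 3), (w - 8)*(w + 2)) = w - 8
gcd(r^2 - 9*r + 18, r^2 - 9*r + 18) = r^2 - 9*r + 18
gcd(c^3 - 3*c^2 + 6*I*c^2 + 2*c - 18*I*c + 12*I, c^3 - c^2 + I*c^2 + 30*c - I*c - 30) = c^2 + c*(-1 + 6*I) - 6*I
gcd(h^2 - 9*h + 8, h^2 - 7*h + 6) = h - 1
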